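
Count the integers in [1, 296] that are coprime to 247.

260

247 = 13·19. Inclusion–exclusion on these primes:
296 − ⌊296/13⌋ − ⌊296/19⌋ + ⌊296/247⌋ = 260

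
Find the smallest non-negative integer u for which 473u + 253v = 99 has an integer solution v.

20

Euclid: 473 = 1·253 + 220; 253 = 1·220 + 33; 220 = 6·33 + 22; 33 = 1·22 + 11; 22 = 2·11 + 0 → gcd = 11; 99 = 11·9.
Back-substitution yields 473·(-8) + 253·(15) = 11, so one solution is u = -8·9 = -72, v = 15·9 = 135.
Solutions in u differ by 253/11 = 23; the one in [0, 23) is -72 mod 23 = 20.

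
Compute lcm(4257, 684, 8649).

310914252

4257 = 3² · 11 · 43; 684 = 2² · 3² · 19; 8649 = 3² · 31²
lcm takes max exponent of each prime: 2² · 3² · 11 · 19 · 31² · 43 = 310914252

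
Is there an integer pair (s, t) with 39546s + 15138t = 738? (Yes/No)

Yes

By Bézout, 39546s + 15138t = 738 has integer solutions iff gcd(39546, 15138) | 738.
Euclid: 39546 = 2·15138 + 9270; 15138 = 1·9270 + 5868; 9270 = 1·5868 + 3402; 5868 = 1·3402 + 2466; 3402 = 1·2466 + 936; 2466 = 2·936 + 594; 936 = 1·594 + 342; 594 = 1·342 + 252; 342 = 1·252 + 90; 252 = 2·90 + 72; 90 = 1·72 + 18; 72 = 4·18 + 0. gcd = 18; 738 mod 18 = 0. Yes.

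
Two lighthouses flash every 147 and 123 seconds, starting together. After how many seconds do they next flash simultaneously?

gcd first: 147 = 1·123 + 24; 123 = 5·24 + 3; 24 = 8·3 + 0 → gcd = 3
lcm = 147·123/gcd = 18081/3 = 6027

6027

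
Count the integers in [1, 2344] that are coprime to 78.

721

78 = 2·3·13. Inclusion–exclusion on these primes:
2344 − ⌊2344/2⌋ − ⌊2344/3⌋ − ⌊2344/13⌋ + ⌊2344/6⌋ + ⌊2344/26⌋ + ⌊2344/39⌋ − ⌊2344/78⌋ = 721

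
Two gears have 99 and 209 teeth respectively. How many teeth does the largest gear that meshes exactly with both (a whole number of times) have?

11

99 = 3² · 11
209 = 11 · 19
Common: 11 = 11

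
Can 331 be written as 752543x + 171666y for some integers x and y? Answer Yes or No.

By Bézout, 752543x + 171666y = 331 has integer solutions iff gcd(752543, 171666) | 331.
Euclid: 752543 = 4·171666 + 65879; 171666 = 2·65879 + 39908; 65879 = 1·39908 + 25971; 39908 = 1·25971 + 13937; 25971 = 1·13937 + 12034; 13937 = 1·12034 + 1903; 12034 = 6·1903 + 616; 1903 = 3·616 + 55; 616 = 11·55 + 11; 55 = 5·11 + 0. gcd = 11; 331 mod 11 = 1. No.

No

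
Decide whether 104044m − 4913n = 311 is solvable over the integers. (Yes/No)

Yes

gcd(104044, 4913): 104044 = 21·4913 + 871; 4913 = 5·871 + 558; 871 = 1·558 + 313; 558 = 1·313 + 245; 313 = 1·245 + 68; 245 = 3·68 + 41; 68 = 1·41 + 27; 41 = 1·27 + 14; 27 = 1·14 + 13; 14 = 1·13 + 1; 13 = 13·1 + 0 → 1
1 divides 311, so a solution exists.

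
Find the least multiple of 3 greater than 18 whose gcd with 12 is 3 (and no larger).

21

gcd(x, 12) = 3 forces 3 | x; write x = 3s. Then gcd(3s, 3·4) = 3·gcd(s, 4), so need gcd(s, 4) = 1.
3s > 18 gives s ≥ 7. The least s ≥ 7 coprime to 4 is 7, so x = 3·7 = 21.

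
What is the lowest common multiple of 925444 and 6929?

gcd first: 925444 = 133·6929 + 3887; 6929 = 1·3887 + 3042; 3887 = 1·3042 + 845; 3042 = 3·845 + 507; 845 = 1·507 + 338; 507 = 1·338 + 169; 338 = 2·169 + 0 → gcd = 169
lcm = 925444·6929/gcd = 6412401476/169 = 37943204

37943204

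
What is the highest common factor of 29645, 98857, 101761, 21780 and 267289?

121

29645 = 5 · 7² · 11²; 98857 = 11² · 19 · 43; 101761 = 11² · 29²; 21780 = 2² · 3² · 5 · 11²; 267289 = 11² · 47²
gcd takes min exponent of each prime: 11² = 121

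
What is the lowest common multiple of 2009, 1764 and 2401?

2009 = 7² · 41; 1764 = 2² · 3² · 7²; 2401 = 7⁴
lcm takes max exponent of each prime: 2² · 3² · 7⁴ · 41 = 3543876

3543876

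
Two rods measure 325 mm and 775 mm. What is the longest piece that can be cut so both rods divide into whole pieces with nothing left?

25

325 = 5² · 13
775 = 5² · 31
Common: 5² = 25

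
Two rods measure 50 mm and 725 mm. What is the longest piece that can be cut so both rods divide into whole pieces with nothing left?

25

50 = 2 · 5²
725 = 5² · 29
Common: 5² = 25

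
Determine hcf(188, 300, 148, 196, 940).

4

gcd(188, 300): 300 = 1·188 + 112; 188 = 1·112 + 76; 112 = 1·76 + 36; 76 = 2·36 + 4; 36 = 9·4 + 0 → 4
gcd(4, 148): 148 = 37·4 + 0 → 4
gcd(4, 196): 196 = 49·4 + 0 → 4
gcd(4, 940): 940 = 235·4 + 0 → 4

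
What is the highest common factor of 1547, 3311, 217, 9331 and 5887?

gcd(1547, 3311): 3311 = 2·1547 + 217; 1547 = 7·217 + 28; 217 = 7·28 + 21; 28 = 1·21 + 7; 21 = 3·7 + 0 → 7
gcd(7, 217): 217 = 31·7 + 0 → 7
gcd(7, 9331): 9331 = 1333·7 + 0 → 7
gcd(7, 5887): 5887 = 841·7 + 0 → 7

7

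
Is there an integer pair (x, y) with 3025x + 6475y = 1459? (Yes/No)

No

gcd(3025, 6475): 6475 = 2·3025 + 425; 3025 = 7·425 + 50; 425 = 8·50 + 25; 50 = 2·25 + 0 → 25
25 does not divide 1459, so a solution does not exist.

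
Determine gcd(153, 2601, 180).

9

gcd(153, 2601): 2601 = 17·153 + 0 → 153
gcd(153, 180): 180 = 1·153 + 27; 153 = 5·27 + 18; 27 = 1·18 + 9; 18 = 2·9 + 0 → 9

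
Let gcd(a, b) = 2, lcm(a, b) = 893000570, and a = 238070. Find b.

a·b = gcd·lcm = 2·893000570 = 1786001140, so b = 1786001140/238070 = 7502.

7502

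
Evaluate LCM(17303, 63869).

85009639

gcd first: 63869 = 3·17303 + 11960; 17303 = 1·11960 + 5343; 11960 = 2·5343 + 1274; 5343 = 4·1274 + 247; 1274 = 5·247 + 39; 247 = 6·39 + 13; 39 = 3·13 + 0 → gcd = 13
lcm = 17303·63869/gcd = 1105125307/13 = 85009639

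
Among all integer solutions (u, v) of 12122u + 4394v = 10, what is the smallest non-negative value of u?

Reduce mod 4394: 12122u ≡ 10 (mod 4394). With g = gcd(12122, 4394) = 2 dividing 10, divide through: 6061u ≡ 5 (mod 2197).
Since gcd(6061, 2197) = 1, u ≡ 5·(6061)⁻¹ ≡ 1969 (mod 2197). Smallest non-negative: 1969.

1969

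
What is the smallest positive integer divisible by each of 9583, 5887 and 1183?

1362022207

9583 = 7 · 37²; 5887 = 7 · 29²; 1183 = 7 · 13²
lcm takes max exponent of each prime: 7 · 13² · 29² · 37² = 1362022207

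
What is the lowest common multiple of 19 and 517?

9823

gcd first: 517 = 27·19 + 4; 19 = 4·4 + 3; 4 = 1·3 + 1; 3 = 3·1 + 0 → gcd = 1
lcm = 19·517/gcd = 9823/1 = 9823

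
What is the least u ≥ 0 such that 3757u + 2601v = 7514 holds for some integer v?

2

gcd(3757, 2601) = 289 (Euclid: 3757 = 1·2601 + 1156; 2601 = 2·1156 + 289; 1156 = 4·289 + 0), and 289 | 7514.
Extended Euclid: 3757·(-2) + 2601·(3) = 289. Scale by 26: u₀ = -52.
General solution u = u₀ + 9t; reducing mod 9 gives u = 2 (and v = 0).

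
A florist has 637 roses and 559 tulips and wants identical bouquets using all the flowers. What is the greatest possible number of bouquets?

13

637 = 7² · 13
559 = 13 · 43
Common: 13 = 13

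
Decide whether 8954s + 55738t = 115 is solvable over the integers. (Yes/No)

No

By Bézout, 8954s + 55738t = 115 has integer solutions iff gcd(8954, 55738) | 115.
Euclid: 55738 = 6·8954 + 2014; 8954 = 4·2014 + 898; 2014 = 2·898 + 218; 898 = 4·218 + 26; 218 = 8·26 + 10; 26 = 2·10 + 6; 10 = 1·6 + 4; 6 = 1·4 + 2; 4 = 2·2 + 0. gcd = 2; 115 mod 2 = 1. No.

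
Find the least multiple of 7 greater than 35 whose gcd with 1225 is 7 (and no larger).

42

1225 = 7·175. Any t with gcd(t, 1225) = 7 is a multiple of 7, say 7s, with s coprime to 175.
Need s > 35/7, so s ≥ 6. First s ≥ 6 with gcd(s, 175) = 1 is s = 6. Thus t = 7·6 = 42.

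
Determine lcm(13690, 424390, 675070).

28649295730

13690 = 2 · 5 · 37²; 424390 = 2 · 5 · 31 · 37²; 675070 = 2 · 5 · 11 · 17 · 19²
lcm takes max exponent of each prime: 2 · 5 · 11 · 17 · 19² · 31 · 37² = 28649295730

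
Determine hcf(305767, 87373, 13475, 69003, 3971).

11

gcd(305767, 87373): 305767 = 3·87373 + 43648; 87373 = 2·43648 + 77; 43648 = 566·77 + 66; 77 = 1·66 + 11; 66 = 6·11 + 0 → 11
gcd(11, 13475): 13475 = 1225·11 + 0 → 11
gcd(11, 69003): 69003 = 6273·11 + 0 → 11
gcd(11, 3971): 3971 = 361·11 + 0 → 11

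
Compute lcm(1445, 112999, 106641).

208483155

lcm(1445, 112999) = 1445·112999/gcd = 163283555/289 = 564995
lcm(564995, 106641) = 564995·106641/gcd = 60251631795/289 = 208483155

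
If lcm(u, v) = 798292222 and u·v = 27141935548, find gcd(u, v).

gcd·lcm = product, so gcd = 27141935548/798292222 = 34.

34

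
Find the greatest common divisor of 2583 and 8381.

Euclid: 8381 = 3·2583 + 632; 2583 = 4·632 + 55; 632 = 11·55 + 27; 55 = 2·27 + 1; 27 = 27·1 + 0. Last nonzero remainder: 1.

1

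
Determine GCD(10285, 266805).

Euclid: 266805 = 25·10285 + 9680; 10285 = 1·9680 + 605; 9680 = 16·605 + 0. Last nonzero remainder: 605.

605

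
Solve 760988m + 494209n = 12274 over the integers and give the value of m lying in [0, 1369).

817

Reduce mod 494209: 760988m ≡ 12274 (mod 494209). With g = gcd(760988, 494209) = 361 dividing 12274, divide through: 2108m ≡ 34 (mod 1369).
Since gcd(2108, 1369) = 1, m ≡ 34·(2108)⁻¹ ≡ 817 (mod 1369). Smallest non-negative: 817.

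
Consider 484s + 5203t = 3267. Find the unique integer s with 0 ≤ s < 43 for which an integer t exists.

gcd(484, 5203) = 121 (Euclid: 5203 = 10·484 + 363; 484 = 1·363 + 121; 363 = 3·121 + 0), and 121 | 3267.
Extended Euclid: 484·(11) + 5203·(-1) = 121. Scale by 27: s₀ = 297.
General solution s = s₀ + 43k; reducing mod 43 gives s = 39 (and t = -3).

39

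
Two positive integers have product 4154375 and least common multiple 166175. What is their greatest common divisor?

From gcd × lcm = uv: gcd = 4154375 / 166175 = 25.

25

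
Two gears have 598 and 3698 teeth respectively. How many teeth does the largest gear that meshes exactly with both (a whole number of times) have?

2

Euclid: 3698 = 6·598 + 110; 598 = 5·110 + 48; 110 = 2·48 + 14; 48 = 3·14 + 6; 14 = 2·6 + 2; 6 = 3·2 + 0. Last nonzero remainder: 2.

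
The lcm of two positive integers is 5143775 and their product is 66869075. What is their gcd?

13

From gcd × lcm = mn: gcd = 66869075 / 5143775 = 13.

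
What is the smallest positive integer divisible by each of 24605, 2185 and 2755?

24605 = 5 · 7 · 19 · 37; 2185 = 5 · 19 · 23; 2755 = 5 · 19 · 29
lcm takes max exponent of each prime: 5 · 7 · 19 · 23 · 29 · 37 = 16411535

16411535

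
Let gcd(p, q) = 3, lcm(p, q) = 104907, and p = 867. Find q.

Using pq = gcd(p,q)·lcm(p,q) = 3·104907 = 314721, we get q = 314721/867 = 363.

363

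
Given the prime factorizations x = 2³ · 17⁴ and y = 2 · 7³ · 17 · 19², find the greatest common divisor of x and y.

min exponent per shared prime: 2 · 17 = 34

34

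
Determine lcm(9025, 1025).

370025

9025 = 5² · 19²; 1025 = 5² · 41
max exponents: 5² · 19² · 41 = 370025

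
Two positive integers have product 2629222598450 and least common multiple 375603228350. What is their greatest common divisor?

From gcd × lcm = ab: gcd = 2629222598450 / 375603228350 = 7.

7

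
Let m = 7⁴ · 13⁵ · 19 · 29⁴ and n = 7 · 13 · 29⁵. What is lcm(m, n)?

max exponent per prime: 7⁴ · 13⁵ · 19 · 29⁵ = 347418156956826683

347418156956826683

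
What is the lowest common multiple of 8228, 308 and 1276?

8228 = 2² · 11² · 17; 308 = 2² · 7 · 11; 1276 = 2² · 11 · 29
lcm takes max exponent of each prime: 2² · 7 · 11² · 17 · 29 = 1670284

1670284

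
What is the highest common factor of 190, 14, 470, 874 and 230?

gcd(190, 14): 190 = 13·14 + 8; 14 = 1·8 + 6; 8 = 1·6 + 2; 6 = 3·2 + 0 → 2
gcd(2, 470): 470 = 235·2 + 0 → 2
gcd(2, 874): 874 = 437·2 + 0 → 2
gcd(2, 230): 230 = 115·2 + 0 → 2

2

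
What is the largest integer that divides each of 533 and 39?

13

Euclid: 533 = 13·39 + 26; 39 = 1·26 + 13; 26 = 2·13 + 0. Last nonzero remainder: 13.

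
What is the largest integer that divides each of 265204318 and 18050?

Euclid: 265204318 = 14692·18050 + 13718; 18050 = 1·13718 + 4332; 13718 = 3·4332 + 722; 4332 = 6·722 + 0. Last nonzero remainder: 722.

722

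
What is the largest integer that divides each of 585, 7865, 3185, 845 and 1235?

65

585 = 3² · 5 · 13; 7865 = 5 · 11² · 13; 3185 = 5 · 7² · 13; 845 = 5 · 13²; 1235 = 5 · 13 · 19
gcd takes min exponent of each prime: 5 · 13 = 65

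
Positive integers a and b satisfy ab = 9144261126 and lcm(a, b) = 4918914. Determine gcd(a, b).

gcd·lcm = product, so gcd = 9144261126/4918914 = 1859.

1859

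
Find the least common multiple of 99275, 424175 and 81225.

41993325

lcm(99275, 424175) = 99275·424175/gcd = 42109973125/9025 = 4665925
lcm(4665925, 81225) = 4665925·81225/gcd = 378989758125/9025 = 41993325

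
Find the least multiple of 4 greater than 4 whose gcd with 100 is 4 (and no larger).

8

Multiples of 4 above 4: 4·2, 4·3, … . Need the cofactor coprime to 100/4 = 25.
Checking s = 2, 3, … the first with gcd(s, 25) = 1 is s = 2, giving 8.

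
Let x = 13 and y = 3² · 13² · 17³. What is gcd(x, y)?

13

min exponent per shared prime: 13 = 13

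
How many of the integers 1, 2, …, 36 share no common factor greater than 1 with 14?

14 = 2·7. Inclusion–exclusion on these primes:
36 − ⌊36/2⌋ − ⌊36/7⌋ + ⌊36/14⌋ = 15

15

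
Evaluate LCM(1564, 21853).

34178092

gcd first: 21853 = 13·1564 + 1521; 1564 = 1·1521 + 43; 1521 = 35·43 + 16; 43 = 2·16 + 11; 16 = 1·11 + 5; 11 = 2·5 + 1; 5 = 5·1 + 0 → gcd = 1
lcm = 1564·21853/gcd = 34178092/1 = 34178092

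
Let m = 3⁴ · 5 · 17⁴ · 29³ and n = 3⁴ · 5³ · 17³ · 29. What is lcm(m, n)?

20624560898625

max exponent per prime: 3⁴ · 5³ · 17⁴ · 29³ = 20624560898625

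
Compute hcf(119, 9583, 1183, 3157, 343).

119 = 7 · 17; 9583 = 7 · 37²; 1183 = 7 · 13²; 3157 = 7 · 11 · 41; 343 = 7³
gcd takes min exponent of each prime: 7 = 7

7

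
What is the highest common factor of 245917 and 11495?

19

245917 = 7 · 19 · 43²
11495 = 5 · 11² · 19
Common: 19 = 19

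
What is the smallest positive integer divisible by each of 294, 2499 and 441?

294 = 2 · 3 · 7²; 2499 = 3 · 7² · 17; 441 = 3² · 7²
lcm takes max exponent of each prime: 2 · 3² · 7² · 17 = 14994

14994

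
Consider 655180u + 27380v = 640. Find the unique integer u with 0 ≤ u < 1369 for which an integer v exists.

Euclid: 655180 = 23·27380 + 25440; 27380 = 1·25440 + 1940; 25440 = 13·1940 + 220; 1940 = 8·220 + 180; 220 = 1·180 + 40; 180 = 4·40 + 20; 40 = 2·20 + 0 → gcd = 20; 640 = 20·32.
Back-substitution yields 655180·(-621) + 27380·(14860) = 20, so one solution is u = -621·32 = -19872, v = 14860·32 = 475520.
Solutions in u differ by 27380/20 = 1369; the one in [0, 1369) is -19872 mod 1369 = 663.

663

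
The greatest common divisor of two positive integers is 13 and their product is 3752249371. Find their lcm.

gcd·lcm = product, so lcm = 3752249371/13 = 288634567.

288634567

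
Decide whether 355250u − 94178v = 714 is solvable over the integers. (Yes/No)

By Bézout, 355250u − 94178v = 714 has integer solutions iff gcd(355250, 94178) | 714.
Euclid: 355250 = 3·94178 + 72716; 94178 = 1·72716 + 21462; 72716 = 3·21462 + 8330; 21462 = 2·8330 + 4802; 8330 = 1·4802 + 3528; 4802 = 1·3528 + 1274; 3528 = 2·1274 + 980; 1274 = 1·980 + 294; 980 = 3·294 + 98; 294 = 3·98 + 0. gcd = 98; 714 mod 98 = 28. No.

No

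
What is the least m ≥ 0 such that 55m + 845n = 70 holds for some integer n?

32

Euclid: 845 = 15·55 + 20; 55 = 2·20 + 15; 20 = 1·15 + 5; 15 = 3·5 + 0 → gcd = 5; 70 = 5·14.
Back-substitution yields 55·(-46) + 845·(3) = 5, so one solution is m = -46·14 = -644, n = 3·14 = 42.
Solutions in m differ by 845/5 = 169; the one in [0, 169) is -644 mod 169 = 32.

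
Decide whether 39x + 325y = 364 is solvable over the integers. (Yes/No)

Yes

gcd(39, 325): 325 = 8·39 + 13; 39 = 3·13 + 0 → 13
13 divides 364, so a solution exists.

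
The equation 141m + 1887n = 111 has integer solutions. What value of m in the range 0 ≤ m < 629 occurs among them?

Reduce mod 1887: 141m ≡ 111 (mod 1887). With g = gcd(141, 1887) = 3 dividing 111, divide through: 47m ≡ 37 (mod 629).
Since gcd(47, 629) = 1, m ≡ 37·(47)⁻¹ ≡ 148 (mod 629). Smallest non-negative: 148.

148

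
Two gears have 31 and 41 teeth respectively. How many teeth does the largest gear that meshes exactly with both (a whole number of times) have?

Euclid: 41 = 1·31 + 10; 31 = 3·10 + 1; 10 = 10·1 + 0. Last nonzero remainder: 1.

1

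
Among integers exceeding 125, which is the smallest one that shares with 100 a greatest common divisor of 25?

Multiples of 25 above 125: 25·6, 25·7, … . Need the cofactor coprime to 100/25 = 4.
Checking s = 6, 7, … the first with gcd(s, 4) = 1 is s = 7, giving 175.

175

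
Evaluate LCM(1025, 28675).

1025 = 5² · 41; 28675 = 5² · 31 · 37
max exponents: 5² · 31 · 37 · 41 = 1175675

1175675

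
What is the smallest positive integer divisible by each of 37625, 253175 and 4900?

lcm(37625, 253175) = 37625·253175/gcd = 9525709375/25 = 381028375
lcm(381028375, 4900) = 381028375·4900/gcd = 1867039037500/175 = 10668794500

10668794500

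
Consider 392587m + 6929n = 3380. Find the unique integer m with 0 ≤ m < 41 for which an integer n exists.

22

Reduce mod 6929: 392587m ≡ 3380 (mod 6929). With g = gcd(392587, 6929) = 169 dividing 3380, divide through: 2323m ≡ 20 (mod 41).
Since gcd(2323, 41) = 1, m ≡ 20·(2323)⁻¹ ≡ 22 (mod 41). Smallest non-negative: 22.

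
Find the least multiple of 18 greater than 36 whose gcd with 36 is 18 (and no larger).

54

Multiples of 18 above 36: 18·3, 18·4, … . Need the cofactor coprime to 36/18 = 2.
Checking s = 3, 4, … the first with gcd(s, 2) = 1 is s = 3, giving 54.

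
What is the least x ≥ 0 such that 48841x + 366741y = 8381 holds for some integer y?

278

Euclid: 366741 = 7·48841 + 24854; 48841 = 1·24854 + 23987; 24854 = 1·23987 + 867; 23987 = 27·867 + 578; 867 = 1·578 + 289; 578 = 2·289 + 0 → gcd = 289; 8381 = 289·29.
Back-substitution yields 48841·(-428) + 366741·(57) = 289, so one solution is x = -428·29 = -12412, y = 57·29 = 1653.
Solutions in x differ by 366741/289 = 1269; the one in [0, 1269) is -12412 mod 1269 = 278.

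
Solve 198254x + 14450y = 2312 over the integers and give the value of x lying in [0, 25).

gcd(198254, 14450) = 578 (Euclid: 198254 = 13·14450 + 10404; 14450 = 1·10404 + 4046; 10404 = 2·4046 + 2312; 4046 = 1·2312 + 1734; 2312 = 1·1734 + 578; 1734 = 3·578 + 0), and 578 | 2312.
Extended Euclid: 198254·(7) + 14450·(-96) = 578. Scale by 4: x₀ = 28.
General solution x = x₀ + 25t; reducing mod 25 gives x = 3 (and y = -41).

3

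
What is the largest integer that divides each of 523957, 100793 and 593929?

523957 = 7² · 17² · 37; 100793 = 7² · 11² · 17; 593929 = 7² · 17 · 23 · 31
gcd takes min exponent of each prime: 7² · 17 = 833

833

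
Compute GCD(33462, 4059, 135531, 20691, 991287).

99

gcd(33462, 4059): 33462 = 8·4059 + 990; 4059 = 4·990 + 99; 990 = 10·99 + 0 → 99
gcd(99, 135531): 135531 = 1369·99 + 0 → 99
gcd(99, 20691): 20691 = 209·99 + 0 → 99
gcd(99, 991287): 991287 = 10013·99 + 0 → 99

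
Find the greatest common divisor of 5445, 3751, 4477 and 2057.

gcd(5445, 3751): 5445 = 1·3751 + 1694; 3751 = 2·1694 + 363; 1694 = 4·363 + 242; 363 = 1·242 + 121; 242 = 2·121 + 0 → 121
gcd(121, 4477): 4477 = 37·121 + 0 → 121
gcd(121, 2057): 2057 = 17·121 + 0 → 121

121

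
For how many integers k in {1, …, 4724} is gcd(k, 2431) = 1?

3733

2431 = 11·13·17. Inclusion–exclusion on these primes:
4724 − ⌊4724/11⌋ − ⌊4724/13⌋ − ⌊4724/17⌋ + ⌊4724/143⌋ + ⌊4724/187⌋ + ⌊4724/221⌋ − ⌊4724/2431⌋ = 3733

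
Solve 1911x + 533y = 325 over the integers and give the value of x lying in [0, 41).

Euclid: 1911 = 3·533 + 312; 533 = 1·312 + 221; 312 = 1·221 + 91; 221 = 2·91 + 39; 91 = 2·39 + 13; 39 = 3·13 + 0 → gcd = 13; 325 = 13·25.
Back-substitution yields 1911·(12) + 533·(-43) = 13, so one solution is x = 12·25 = 300, y = -43·25 = -1075.
Solutions in x differ by 533/13 = 41; the one in [0, 41) is 300 mod 41 = 13.

13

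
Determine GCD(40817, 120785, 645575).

833

40817 = 7⁴ · 17; 120785 = 5 · 7² · 17 · 29; 645575 = 5² · 7² · 17 · 31
gcd takes min exponent of each prime: 7² · 17 = 833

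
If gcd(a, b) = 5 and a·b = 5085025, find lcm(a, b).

1017005

Since gcd(a,b)·lcm(a,b) = ab, lcm = 5085025/5 = 1017005.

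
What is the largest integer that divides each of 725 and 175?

Euclid: 725 = 4·175 + 25; 175 = 7·25 + 0. Last nonzero remainder: 25.

25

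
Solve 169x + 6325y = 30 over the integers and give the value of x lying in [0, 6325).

2620

gcd(169, 6325) = 1 (Euclid: 6325 = 37·169 + 72; 169 = 2·72 + 25; 72 = 2·25 + 22; 25 = 1·22 + 3; 22 = 7·3 + 1; 3 = 3·1 + 0), and 1 | 30.
Extended Euclid: 169·(-2021) + 6325·(54) = 1. Scale by 30: x₀ = -60630.
General solution x = x₀ + 6325t; reducing mod 6325 gives x = 2620 (and y = -70).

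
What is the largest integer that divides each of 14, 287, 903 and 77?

gcd(14, 287): 287 = 20·14 + 7; 14 = 2·7 + 0 → 7
gcd(7, 903): 903 = 129·7 + 0 → 7
gcd(7, 77): 77 = 11·7 + 0 → 7

7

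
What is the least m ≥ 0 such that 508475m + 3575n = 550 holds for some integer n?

Euclid: 508475 = 142·3575 + 825; 3575 = 4·825 + 275; 825 = 3·275 + 0 → gcd = 275; 550 = 275·2.
Back-substitution yields 508475·(-4) + 3575·(569) = 275, so one solution is m = -4·2 = -8, n = 569·2 = 1138.
Solutions in m differ by 3575/275 = 13; the one in [0, 13) is -8 mod 13 = 5.

5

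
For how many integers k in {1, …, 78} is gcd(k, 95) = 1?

59

Prime factors of 95: 5, 19. Count integers ≤ 78 divisible by none of them.
By inclusion–exclusion: 78 − ⌊78/5⌋ − ⌊78/19⌋ + ⌊78/95⌋ = 59.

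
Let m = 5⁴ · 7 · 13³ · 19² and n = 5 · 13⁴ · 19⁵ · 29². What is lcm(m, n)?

max exponent per prime: 5⁴ · 7 · 13⁴ · 19⁵ · 29² = 260204897908808125

260204897908808125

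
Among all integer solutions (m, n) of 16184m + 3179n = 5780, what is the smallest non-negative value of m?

Euclid: 16184 = 5·3179 + 289; 3179 = 11·289 + 0 → gcd = 289; 5780 = 289·20.
Back-substitution yields 16184·(1) + 3179·(-5) = 289, so one solution is m = 1·20 = 20, n = -5·20 = -100.
Solutions in m differ by 3179/289 = 11; the one in [0, 11) is 20 mod 11 = 9.

9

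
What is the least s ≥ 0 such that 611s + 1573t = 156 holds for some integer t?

26

Euclid: 1573 = 2·611 + 351; 611 = 1·351 + 260; 351 = 1·260 + 91; 260 = 2·91 + 78; 91 = 1·78 + 13; 78 = 6·13 + 0 → gcd = 13; 156 = 13·12.
Back-substitution yields 611·(-18) + 1573·(7) = 13, so one solution is s = -18·12 = -216, t = 7·12 = 84.
Solutions in s differ by 1573/13 = 121; the one in [0, 121) is -216 mod 121 = 26.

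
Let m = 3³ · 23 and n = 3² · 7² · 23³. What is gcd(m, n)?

207

min exponent per shared prime: 3² · 23 = 207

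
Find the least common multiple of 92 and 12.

gcd first: 92 = 7·12 + 8; 12 = 1·8 + 4; 8 = 2·4 + 0 → gcd = 4
lcm = 92·12/gcd = 1104/4 = 276

276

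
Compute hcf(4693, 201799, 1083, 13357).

361

gcd(4693, 201799): 201799 = 43·4693 + 0 → 4693
gcd(4693, 1083): 4693 = 4·1083 + 361; 1083 = 3·361 + 0 → 361
gcd(361, 13357): 13357 = 37·361 + 0 → 361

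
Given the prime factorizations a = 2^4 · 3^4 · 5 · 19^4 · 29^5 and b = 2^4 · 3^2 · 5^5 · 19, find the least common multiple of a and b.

10825785467757450000

max exponent per prime: 2^4 · 3^4 · 5^5 · 19^4 · 29^5 = 10825785467757450000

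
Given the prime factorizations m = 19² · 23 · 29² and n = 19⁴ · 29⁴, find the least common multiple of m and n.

max exponent per prime: 19⁴ · 23 · 29⁴ = 2119992045623

2119992045623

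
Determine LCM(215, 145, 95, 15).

355395

215 = 5 · 43; 145 = 5 · 29; 95 = 5 · 19; 15 = 3 · 5
lcm takes max exponent of each prime: 3 · 5 · 19 · 29 · 43 = 355395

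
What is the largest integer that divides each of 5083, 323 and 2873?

5083 = 13 · 17 · 23; 323 = 17 · 19; 2873 = 13² · 17
gcd takes min exponent of each prime: 17 = 17

17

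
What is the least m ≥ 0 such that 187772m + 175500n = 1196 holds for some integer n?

Euclid: 187772 = 1·175500 + 12272; 175500 = 14·12272 + 3692; 12272 = 3·3692 + 1196; 3692 = 3·1196 + 104; 1196 = 11·104 + 52; 104 = 2·52 + 0 → gcd = 52; 1196 = 52·23.
Back-substitution yields 187772·(1616) + 175500·(-1729) = 52, so one solution is m = 1616·23 = 37168, n = -1729·23 = -39767.
Solutions in m differ by 175500/52 = 3375; the one in [0, 3375) is 37168 mod 3375 = 43.

43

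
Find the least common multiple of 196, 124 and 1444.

196 = 2² · 7²; 124 = 2² · 31; 1444 = 2² · 19²
lcm takes max exponent of each prime: 2² · 7² · 19² · 31 = 2193436

2193436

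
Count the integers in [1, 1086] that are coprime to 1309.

1309 = 7·11·17. Inclusion–exclusion on these primes:
1086 − ⌊1086/7⌋ − ⌊1086/11⌋ − ⌊1086/17⌋ + ⌊1086/77⌋ + ⌊1086/119⌋ + ⌊1086/187⌋ − ⌊1086/1309⌋ = 798

798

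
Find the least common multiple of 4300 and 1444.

1552300

gcd first: 4300 = 2·1444 + 1412; 1444 = 1·1412 + 32; 1412 = 44·32 + 4; 32 = 8·4 + 0 → gcd = 4
lcm = 4300·1444/gcd = 6209200/4 = 1552300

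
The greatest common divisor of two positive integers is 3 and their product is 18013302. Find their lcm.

For any two positive integers, gcd × lcm equals their product. Hence lcm = 18013302 / 3 = 6004434.

6004434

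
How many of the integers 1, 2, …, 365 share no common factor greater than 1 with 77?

284

77 = 7·11. Inclusion–exclusion on these primes:
365 − ⌊365/7⌋ − ⌊365/11⌋ + ⌊365/77⌋ = 284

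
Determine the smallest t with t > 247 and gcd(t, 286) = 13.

286 = 13·22. Any t with gcd(t, 286) = 13 is a multiple of 13, say 13s, with s coprime to 22.
Need s > 247/13, so s ≥ 20. First s ≥ 20 with gcd(s, 22) = 1 is s = 21. Thus t = 13·21 = 273.

273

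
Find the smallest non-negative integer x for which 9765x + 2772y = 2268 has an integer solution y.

36

Reduce mod 2772: 9765x ≡ 2268 (mod 2772). With g = gcd(9765, 2772) = 63 dividing 2268, divide through: 155x ≡ 36 (mod 44).
Since gcd(155, 44) = 1, x ≡ 36·(155)⁻¹ ≡ 36 (mod 44). Smallest non-negative: 36.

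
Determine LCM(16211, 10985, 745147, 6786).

16211 = 13 · 29 · 43; 10985 = 5 · 13³; 745147 = 13 · 31 · 43²; 6786 = 2 · 3² · 13 · 29
lcm takes max exponent of each prime: 2 · 3² · 5 · 13³ · 29 · 31 · 43² = 328676890230

328676890230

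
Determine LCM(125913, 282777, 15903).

174278575647

125913 = 3 · 19 · 47²; 282777 = 3 · 11² · 19 · 41; 15903 = 3³ · 19 · 31
lcm takes max exponent of each prime: 3³ · 11² · 19 · 31 · 41 · 47² = 174278575647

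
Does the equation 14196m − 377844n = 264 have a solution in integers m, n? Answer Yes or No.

By Bézout, 14196m − 377844n = 264 has integer solutions iff gcd(14196, 377844) | 264.
Euclid: 377844 = 26·14196 + 8748; 14196 = 1·8748 + 5448; 8748 = 1·5448 + 3300; 5448 = 1·3300 + 2148; 3300 = 1·2148 + 1152; 2148 = 1·1152 + 996; 1152 = 1·996 + 156; 996 = 6·156 + 60; 156 = 2·60 + 36; 60 = 1·36 + 24; 36 = 1·24 + 12; 24 = 2·12 + 0. gcd = 12; 264 mod 12 = 0. Yes.

Yes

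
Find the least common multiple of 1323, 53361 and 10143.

3681909

1323 = 3³ · 7²; 53361 = 3² · 7² · 11²; 10143 = 3² · 7² · 23
lcm takes max exponent of each prime: 3³ · 7² · 11² · 23 = 3681909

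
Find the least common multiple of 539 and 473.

23177

gcd first: 539 = 1·473 + 66; 473 = 7·66 + 11; 66 = 6·11 + 0 → gcd = 11
lcm = 539·473/gcd = 254947/11 = 23177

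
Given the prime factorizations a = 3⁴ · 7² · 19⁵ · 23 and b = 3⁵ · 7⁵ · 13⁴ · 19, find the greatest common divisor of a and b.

min exponent per shared prime: 3⁴ · 7² · 19 = 75411

75411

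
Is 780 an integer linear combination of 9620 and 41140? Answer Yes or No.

Yes

By Bézout, 9620m + 41140n = 780 has integer solutions iff gcd(9620, 41140) | 780.
Euclid: 41140 = 4·9620 + 2660; 9620 = 3·2660 + 1640; 2660 = 1·1640 + 1020; 1640 = 1·1020 + 620; 1020 = 1·620 + 400; 620 = 1·400 + 220; 400 = 1·220 + 180; 220 = 1·180 + 40; 180 = 4·40 + 20; 40 = 2·20 + 0. gcd = 20; 780 mod 20 = 0. Yes.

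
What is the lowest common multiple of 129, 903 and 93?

27993

lcm(129, 903) = 129·903/gcd = 116487/129 = 903
lcm(903, 93) = 903·93/gcd = 83979/3 = 27993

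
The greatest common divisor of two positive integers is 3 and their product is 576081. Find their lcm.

192027

For any two positive integers, gcd × lcm equals their product. Hence lcm = 576081 / 3 = 192027.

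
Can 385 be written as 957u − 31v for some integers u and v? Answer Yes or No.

gcd(957, 31): 957 = 30·31 + 27; 31 = 1·27 + 4; 27 = 6·4 + 3; 4 = 1·3 + 1; 3 = 3·1 + 0 → 1
1 divides 385, so a solution exists.

Yes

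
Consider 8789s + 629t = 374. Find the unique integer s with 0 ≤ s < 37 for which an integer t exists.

Euclid: 8789 = 13·629 + 612; 629 = 1·612 + 17; 612 = 36·17 + 0 → gcd = 17; 374 = 17·22.
Back-substitution yields 8789·(-1) + 629·(14) = 17, so one solution is s = -1·22 = -22, t = 14·22 = 308.
Solutions in s differ by 629/17 = 37; the one in [0, 37) is -22 mod 37 = 15.

15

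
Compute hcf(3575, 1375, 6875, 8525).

275

gcd(3575, 1375): 3575 = 2·1375 + 825; 1375 = 1·825 + 550; 825 = 1·550 + 275; 550 = 2·275 + 0 → 275
gcd(275, 6875): 6875 = 25·275 + 0 → 275
gcd(275, 8525): 8525 = 31·275 + 0 → 275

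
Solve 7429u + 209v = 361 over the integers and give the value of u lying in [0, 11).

5

Reduce mod 209: 7429u ≡ 361 (mod 209). With g = gcd(7429, 209) = 19 dividing 361, divide through: 391u ≡ 19 (mod 11).
Since gcd(391, 11) = 1, u ≡ 19·(391)⁻¹ ≡ 5 (mod 11). Smallest non-negative: 5.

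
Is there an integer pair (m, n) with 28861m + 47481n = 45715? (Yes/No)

No

By Bézout, 28861m + 47481n = 45715 has integer solutions iff gcd(28861, 47481) | 45715.
Euclid: 47481 = 1·28861 + 18620; 28861 = 1·18620 + 10241; 18620 = 1·10241 + 8379; 10241 = 1·8379 + 1862; 8379 = 4·1862 + 931; 1862 = 2·931 + 0. gcd = 931; 45715 mod 931 = 96. No.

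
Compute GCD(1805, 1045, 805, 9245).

gcd(1805, 1045): 1805 = 1·1045 + 760; 1045 = 1·760 + 285; 760 = 2·285 + 190; 285 = 1·190 + 95; 190 = 2·95 + 0 → 95
gcd(95, 805): 805 = 8·95 + 45; 95 = 2·45 + 5; 45 = 9·5 + 0 → 5
gcd(5, 9245): 9245 = 1849·5 + 0 → 5

5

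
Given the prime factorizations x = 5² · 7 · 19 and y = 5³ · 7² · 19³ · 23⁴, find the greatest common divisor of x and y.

3325

min exponent per shared prime: 5² · 7 · 19 = 3325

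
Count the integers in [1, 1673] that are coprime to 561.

561 = 3·11·17. Inclusion–exclusion on these primes:
1673 − ⌊1673/3⌋ − ⌊1673/11⌋ − ⌊1673/17⌋ + ⌊1673/33⌋ + ⌊1673/51⌋ + ⌊1673/187⌋ − ⌊1673/561⌋ = 954

954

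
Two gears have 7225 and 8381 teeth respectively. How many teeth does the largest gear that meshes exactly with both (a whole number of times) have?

7225 = 5² · 17²
8381 = 17² · 29
Common: 17² = 289

289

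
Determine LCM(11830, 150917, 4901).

lcm(11830, 150917) = 11830·150917/gcd = 1785348110/169 = 10564190
lcm(10564190, 4901) = 10564190·4901/gcd = 51775095190/169 = 306361510

306361510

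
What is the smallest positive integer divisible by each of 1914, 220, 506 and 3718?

lcm(1914, 220) = 1914·220/gcd = 421080/22 = 19140
lcm(19140, 506) = 19140·506/gcd = 9684840/22 = 440220
lcm(440220, 3718) = 440220·3718/gcd = 1636737960/22 = 74397180

74397180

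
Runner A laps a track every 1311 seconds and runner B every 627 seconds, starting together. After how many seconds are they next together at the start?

14421

1311 = 3 · 19 · 23; 627 = 3 · 11 · 19
max exponents: 3 · 11 · 19 · 23 = 14421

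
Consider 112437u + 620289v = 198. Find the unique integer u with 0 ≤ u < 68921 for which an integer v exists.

Reduce mod 620289: 112437u ≡ 198 (mod 620289). With g = gcd(112437, 620289) = 9 dividing 198, divide through: 12493u ≡ 22 (mod 68921).
Since gcd(12493, 68921) = 1, u ≡ 22·(12493)⁻¹ ≡ 29443 (mod 68921). Smallest non-negative: 29443.

29443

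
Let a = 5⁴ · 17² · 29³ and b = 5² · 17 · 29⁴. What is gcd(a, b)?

10365325

min exponent per shared prime: 5² · 17 · 29³ = 10365325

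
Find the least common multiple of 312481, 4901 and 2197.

312481 = 13² · 43²; 4901 = 13² · 29; 2197 = 13³
lcm takes max exponent of each prime: 13³ · 29 · 43² = 117805337

117805337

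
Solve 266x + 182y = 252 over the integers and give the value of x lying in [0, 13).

3

Reduce mod 182: 266x ≡ 252 (mod 182). With g = gcd(266, 182) = 14 dividing 252, divide through: 19x ≡ 18 (mod 13).
Since gcd(19, 13) = 1, x ≡ 18·(19)⁻¹ ≡ 3 (mod 13). Smallest non-negative: 3.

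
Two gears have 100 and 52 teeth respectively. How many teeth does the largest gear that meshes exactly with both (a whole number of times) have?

Euclid: 100 = 1·52 + 48; 52 = 1·48 + 4; 48 = 12·4 + 0. Last nonzero remainder: 4.

4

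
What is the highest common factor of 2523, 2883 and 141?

gcd(2523, 2883): 2883 = 1·2523 + 360; 2523 = 7·360 + 3; 360 = 120·3 + 0 → 3
gcd(3, 141): 141 = 47·3 + 0 → 3

3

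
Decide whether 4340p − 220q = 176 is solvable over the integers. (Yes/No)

No

By Bézout, 4340p − 220q = 176 has integer solutions iff gcd(4340, 220) | 176.
Euclid: 4340 = 19·220 + 160; 220 = 1·160 + 60; 160 = 2·60 + 40; 60 = 1·40 + 20; 40 = 2·20 + 0. gcd = 20; 176 mod 20 = 16. No.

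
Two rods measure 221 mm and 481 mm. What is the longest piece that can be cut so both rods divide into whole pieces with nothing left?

13

Euclid: 481 = 2·221 + 39; 221 = 5·39 + 26; 39 = 1·26 + 13; 26 = 2·13 + 0. Last nonzero remainder: 13.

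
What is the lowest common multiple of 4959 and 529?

4959 = 3² · 19 · 29; 529 = 23²
max exponents: 3² · 19 · 23² · 29 = 2623311

2623311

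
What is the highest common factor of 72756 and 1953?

9

72756 = 2² · 3² · 43 · 47
1953 = 3² · 7 · 31
Common: 3² = 9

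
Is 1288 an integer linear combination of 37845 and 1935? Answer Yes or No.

No

gcd(37845, 1935): 37845 = 19·1935 + 1080; 1935 = 1·1080 + 855; 1080 = 1·855 + 225; 855 = 3·225 + 180; 225 = 1·180 + 45; 180 = 4·45 + 0 → 45
45 does not divide 1288, so a solution does not exist.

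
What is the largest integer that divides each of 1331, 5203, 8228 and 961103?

121

gcd(1331, 5203): 5203 = 3·1331 + 1210; 1331 = 1·1210 + 121; 1210 = 10·121 + 0 → 121
gcd(121, 8228): 8228 = 68·121 + 0 → 121
gcd(121, 961103): 961103 = 7943·121 + 0 → 121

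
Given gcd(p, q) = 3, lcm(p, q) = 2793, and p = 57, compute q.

p·q = gcd·lcm = 3·2793 = 8379, so q = 8379/57 = 147.

147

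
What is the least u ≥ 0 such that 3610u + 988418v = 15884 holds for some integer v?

gcd(3610, 988418) = 722 (Euclid: 988418 = 273·3610 + 2888; 3610 = 1·2888 + 722; 2888 = 4·722 + 0), and 722 | 15884.
Extended Euclid: 3610·(274) + 988418·(-1) = 722. Scale by 22: u₀ = 6028.
General solution u = u₀ + 1369t; reducing mod 1369 gives u = 552 (and v = -2).

552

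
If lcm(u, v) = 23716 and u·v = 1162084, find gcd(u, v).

49

gcd·lcm = product, so gcd = 1162084/23716 = 49.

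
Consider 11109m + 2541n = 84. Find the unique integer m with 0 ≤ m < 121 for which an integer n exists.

70

gcd(11109, 2541) = 21 (Euclid: 11109 = 4·2541 + 945; 2541 = 2·945 + 651; 945 = 1·651 + 294; 651 = 2·294 + 63; 294 = 4·63 + 42; 63 = 1·42 + 21; 42 = 2·21 + 0), and 21 | 84.
Extended Euclid: 11109·(-43) + 2541·(188) = 21. Scale by 4: m₀ = -172.
General solution m = m₀ + 121t; reducing mod 121 gives m = 70 (and n = -306).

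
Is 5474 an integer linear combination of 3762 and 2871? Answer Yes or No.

No

By Bézout, 3762p − 2871q = 5474 has integer solutions iff gcd(3762, 2871) | 5474.
Euclid: 3762 = 1·2871 + 891; 2871 = 3·891 + 198; 891 = 4·198 + 99; 198 = 2·99 + 0. gcd = 99; 5474 mod 99 = 29. No.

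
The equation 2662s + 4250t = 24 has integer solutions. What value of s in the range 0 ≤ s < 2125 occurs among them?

Euclid: 4250 = 1·2662 + 1588; 2662 = 1·1588 + 1074; 1588 = 1·1074 + 514; 1074 = 2·514 + 46; 514 = 11·46 + 8; 46 = 5·8 + 6; 8 = 1·6 + 2; 6 = 3·2 + 0 → gcd = 2; 24 = 2·12.
Back-substitution yields 2662·(-554) + 4250·(347) = 2, so one solution is s = -554·12 = -6648, t = 347·12 = 4164.
Solutions in s differ by 4250/2 = 2125; the one in [0, 2125) is -6648 mod 2125 = 1852.

1852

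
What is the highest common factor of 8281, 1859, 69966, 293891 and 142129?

gcd(8281, 1859): 8281 = 4·1859 + 845; 1859 = 2·845 + 169; 845 = 5·169 + 0 → 169
gcd(169, 69966): 69966 = 414·169 + 0 → 169
gcd(169, 293891): 293891 = 1739·169 + 0 → 169
gcd(169, 142129): 142129 = 841·169 + 0 → 169

169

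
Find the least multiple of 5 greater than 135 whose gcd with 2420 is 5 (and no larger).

145

2420 = 5·484. Any x with gcd(x, 2420) = 5 is a multiple of 5, say 5s, with s coprime to 484.
Need s > 135/5, so s ≥ 28. First s ≥ 28 with gcd(s, 484) = 1 is s = 29. Thus x = 5·29 = 145.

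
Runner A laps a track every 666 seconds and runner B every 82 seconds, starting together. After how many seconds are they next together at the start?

27306

666 = 2 · 3² · 37; 82 = 2 · 41
max exponents: 2 · 3² · 37 · 41 = 27306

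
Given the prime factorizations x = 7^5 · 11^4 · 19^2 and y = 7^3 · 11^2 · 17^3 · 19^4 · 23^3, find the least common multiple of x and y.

max exponent per prime: 7^5 · 11^4 · 17^3 · 19^4 · 23^3 = 1916927186349026514817

1916927186349026514817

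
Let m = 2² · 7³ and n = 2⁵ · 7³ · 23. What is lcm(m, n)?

max exponent per prime: 2⁵ · 7³ · 23 = 252448

252448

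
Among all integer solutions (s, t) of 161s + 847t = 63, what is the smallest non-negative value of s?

Euclid: 847 = 5·161 + 42; 161 = 3·42 + 35; 42 = 1·35 + 7; 35 = 5·7 + 0 → gcd = 7; 63 = 7·9.
Back-substitution yields 161·(-21) + 847·(4) = 7, so one solution is s = -21·9 = -189, t = 4·9 = 36.
Solutions in s differ by 847/7 = 121; the one in [0, 121) is -189 mod 121 = 53.

53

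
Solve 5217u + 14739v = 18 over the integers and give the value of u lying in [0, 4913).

Reduce mod 14739: 5217u ≡ 18 (mod 14739). With g = gcd(5217, 14739) = 3 dividing 18, divide through: 1739u ≡ 6 (mod 4913).
Since gcd(1739, 4913) = 1, u ≡ 6·(1739)⁻¹ ≡ 4105 (mod 4913). Smallest non-negative: 4105.

4105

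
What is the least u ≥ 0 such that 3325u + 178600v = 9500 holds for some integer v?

Reduce mod 178600: 3325u ≡ 9500 (mod 178600). With g = gcd(3325, 178600) = 475 dividing 9500, divide through: 7u ≡ 20 (mod 376).
Since gcd(7, 376) = 1, u ≡ 20·(7)⁻¹ ≡ 164 (mod 376). Smallest non-negative: 164.

164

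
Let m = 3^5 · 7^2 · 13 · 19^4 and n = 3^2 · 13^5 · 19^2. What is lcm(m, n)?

max exponent per prime: 3^5 · 7^2 · 13^5 · 19^4 = 576147284056071

576147284056071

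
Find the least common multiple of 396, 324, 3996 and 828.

396 = 2² · 3² · 11; 324 = 2² · 3⁴; 3996 = 2² · 3³ · 37; 828 = 2² · 3² · 23
lcm takes max exponent of each prime: 2² · 3⁴ · 11 · 23 · 37 = 3032964

3032964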